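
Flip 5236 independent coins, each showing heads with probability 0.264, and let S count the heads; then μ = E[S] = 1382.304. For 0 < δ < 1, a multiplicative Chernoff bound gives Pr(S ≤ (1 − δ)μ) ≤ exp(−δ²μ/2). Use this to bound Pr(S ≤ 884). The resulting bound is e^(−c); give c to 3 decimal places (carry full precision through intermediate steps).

89.816

Write 884 = (1 − δ)μ, so δ = 1 − 884/1382.304 = 0.360488…
Then the exponent is δ²μ/2 = (μ − 884)²/(2μ) = 89.816305.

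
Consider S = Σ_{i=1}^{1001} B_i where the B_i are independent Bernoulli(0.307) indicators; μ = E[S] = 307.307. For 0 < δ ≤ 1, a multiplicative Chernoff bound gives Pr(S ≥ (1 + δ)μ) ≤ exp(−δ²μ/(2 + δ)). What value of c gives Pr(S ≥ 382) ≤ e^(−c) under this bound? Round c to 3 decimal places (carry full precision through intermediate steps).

Write 382 = (1 + δ)μ, so δ = 382/307.307 − 1 = 0.2430566…
Then the exponent is δ²μ/(2 + δ) = (382 − μ)² / (μ·(2 + δ)) = 8.093700.

8.094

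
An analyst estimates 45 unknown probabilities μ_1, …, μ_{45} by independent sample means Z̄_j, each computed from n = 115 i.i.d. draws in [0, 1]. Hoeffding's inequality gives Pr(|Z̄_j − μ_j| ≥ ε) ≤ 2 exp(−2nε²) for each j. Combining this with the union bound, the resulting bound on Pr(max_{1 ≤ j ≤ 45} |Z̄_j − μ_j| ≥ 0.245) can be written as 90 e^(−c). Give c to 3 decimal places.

13.806

Union bound over the 45 events: Pr(max_{1 ≤ j ≤ 45} |Z̄_j − μ_j| ≥ 0.245) ≤ 45·2·exp(−2nε²) = 90 exp(−2·115·0.245²).
So c = 2·115·0.245² = 13.8057.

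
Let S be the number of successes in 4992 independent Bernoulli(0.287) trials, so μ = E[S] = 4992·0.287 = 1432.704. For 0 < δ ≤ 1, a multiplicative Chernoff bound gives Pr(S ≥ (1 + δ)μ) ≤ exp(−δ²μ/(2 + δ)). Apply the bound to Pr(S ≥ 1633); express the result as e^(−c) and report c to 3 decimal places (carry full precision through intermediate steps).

Write 1633 = (1 + δ)μ, so δ = 1633/1432.704 − 1 = 0.1398028…
Then the exponent is δ²μ/(2 + δ) = (1633 − μ)² / (μ·(2 + δ)) = 13.086223.

13.086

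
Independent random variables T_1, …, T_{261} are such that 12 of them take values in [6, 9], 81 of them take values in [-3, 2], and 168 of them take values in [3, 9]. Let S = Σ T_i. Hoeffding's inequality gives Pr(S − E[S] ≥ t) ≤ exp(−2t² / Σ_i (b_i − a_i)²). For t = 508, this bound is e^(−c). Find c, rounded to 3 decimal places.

63.089

Σ(b_i − a_i)² = 12·3² + 81·5² + 168·6² = 8181.
c = 2t² / 8181 = 2·508² / 8181 = 63.0886.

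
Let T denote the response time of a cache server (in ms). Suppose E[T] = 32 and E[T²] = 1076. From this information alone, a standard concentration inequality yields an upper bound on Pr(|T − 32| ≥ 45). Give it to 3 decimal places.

The first two moments determine the variance, so Chebyshev's inequality is the sharpest standard bound available.
Var(T) = E[T²] − (E[T])² = 1076 − 1024 = 52.
Chebyshev's inequality: Pr(|T − μ| ≥ t) ≤ Var(T)/t² = 52/2025 = 0.0257.

0.026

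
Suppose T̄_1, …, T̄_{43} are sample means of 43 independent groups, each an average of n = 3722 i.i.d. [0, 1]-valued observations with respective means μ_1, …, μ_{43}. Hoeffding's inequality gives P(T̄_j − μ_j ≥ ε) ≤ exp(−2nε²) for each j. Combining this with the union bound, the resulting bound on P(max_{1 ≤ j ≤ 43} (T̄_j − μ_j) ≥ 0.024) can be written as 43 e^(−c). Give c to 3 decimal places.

4.288

Union bound over the 43 events: P(max_{1 ≤ j ≤ 43} (T̄_j − μ_j) ≥ 0.024) ≤ 43·exp(−2nε²) = 43 exp(−2·3722·0.024²).
So c = 2·3722·0.024² = 4.2877.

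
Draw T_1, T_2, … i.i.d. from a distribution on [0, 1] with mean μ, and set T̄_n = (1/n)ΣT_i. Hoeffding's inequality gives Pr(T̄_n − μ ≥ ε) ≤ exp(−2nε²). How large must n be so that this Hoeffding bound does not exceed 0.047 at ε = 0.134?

86

Require exp(−2nε²) ≤ 0.047, i.e. 2nε² ≥ ln(1/0.047) = 3.057608.
So n ≥ 3.057608 / (2·0.134²) = 85.142.
The smallest integer n is 86.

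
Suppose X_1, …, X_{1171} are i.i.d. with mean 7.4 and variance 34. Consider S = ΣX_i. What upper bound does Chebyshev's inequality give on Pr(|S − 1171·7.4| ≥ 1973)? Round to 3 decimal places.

0.010

Var(S) = n·Var(X_i) = 1171·34 = 39814.
Chebyshev: Pr(|S − 1171·7.4| ≥ 1973) ≤ Var(S)/1973² = 39814/3892729 = 0.0102.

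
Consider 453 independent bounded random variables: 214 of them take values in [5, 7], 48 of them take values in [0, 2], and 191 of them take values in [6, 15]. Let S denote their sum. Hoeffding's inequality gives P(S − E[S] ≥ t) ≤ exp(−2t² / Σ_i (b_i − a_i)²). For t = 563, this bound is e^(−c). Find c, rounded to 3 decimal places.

Σ(b_i − a_i)² = 214·2² + 48·2² + 191·9² = 16519.
c = 2t² / 16519 = 2·563² / 16519 = 38.3763.

38.376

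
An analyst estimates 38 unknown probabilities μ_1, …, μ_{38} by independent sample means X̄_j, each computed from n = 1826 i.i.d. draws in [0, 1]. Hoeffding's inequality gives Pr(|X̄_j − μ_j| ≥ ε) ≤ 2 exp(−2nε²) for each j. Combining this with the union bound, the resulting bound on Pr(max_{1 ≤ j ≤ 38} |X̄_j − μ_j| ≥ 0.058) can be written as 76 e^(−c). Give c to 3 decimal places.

12.285

Union bound over the 38 events: Pr(max_{1 ≤ j ≤ 38} |X̄_j − μ_j| ≥ 0.058) ≤ 38·2·exp(−2nε²) = 76 exp(−2·1826·0.058²).
So c = 2·1826·0.058² = 12.2853.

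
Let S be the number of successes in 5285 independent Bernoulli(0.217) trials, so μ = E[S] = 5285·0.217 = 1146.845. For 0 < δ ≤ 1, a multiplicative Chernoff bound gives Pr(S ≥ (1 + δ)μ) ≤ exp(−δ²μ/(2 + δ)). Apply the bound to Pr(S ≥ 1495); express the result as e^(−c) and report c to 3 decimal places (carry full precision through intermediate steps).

45.882

Write 1495 = (1 + δ)μ, so δ = 1495/1146.845 − 1 = 0.3035763…
Then the exponent is δ²μ/(2 + δ) = (1495 − μ)² / (μ·(2 + δ)) = 45.881535.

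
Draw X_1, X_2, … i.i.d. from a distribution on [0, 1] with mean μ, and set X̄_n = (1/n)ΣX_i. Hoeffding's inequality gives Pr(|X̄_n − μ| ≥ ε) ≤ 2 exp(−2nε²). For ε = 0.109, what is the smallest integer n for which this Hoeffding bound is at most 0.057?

150

Require 2·exp(−2nε²) ≤ 0.057, i.e. 2nε² ≥ ln(2/0.057) = 3.557851.
So n ≥ 3.557851 / (2·0.109²) = 149.729.
The smallest integer n is 150.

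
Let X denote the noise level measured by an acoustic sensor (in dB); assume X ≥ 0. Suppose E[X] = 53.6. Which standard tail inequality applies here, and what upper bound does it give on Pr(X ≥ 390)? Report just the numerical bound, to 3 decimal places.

0.137

Only the mean of a non-negative variable is known, so Markov's inequality is the applicable tail bound.
Markov's inequality: for a non-negative random variable, Pr(X ≥ a) ≤ E[X]/a.
Here E[X] = 53.6 and a = 390, so the bound is 53.6/390 = 0.1374.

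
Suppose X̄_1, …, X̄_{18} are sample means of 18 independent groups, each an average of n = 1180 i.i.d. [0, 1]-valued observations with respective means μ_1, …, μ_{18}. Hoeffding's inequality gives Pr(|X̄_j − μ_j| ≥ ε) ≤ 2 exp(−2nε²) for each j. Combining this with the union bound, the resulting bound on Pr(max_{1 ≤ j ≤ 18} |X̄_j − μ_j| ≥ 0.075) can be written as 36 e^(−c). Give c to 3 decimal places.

13.275

Union bound over the 18 events: Pr(max_{1 ≤ j ≤ 18} |X̄_j − μ_j| ≥ 0.075) ≤ 18·2·exp(−2nε²) = 36 exp(−2·1180·0.075²).
So c = 2·1180·0.075² = 13.2750.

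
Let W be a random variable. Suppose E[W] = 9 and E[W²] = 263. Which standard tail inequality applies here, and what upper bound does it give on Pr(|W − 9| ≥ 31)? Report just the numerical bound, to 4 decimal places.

The first two moments determine the variance, so Chebyshev's inequality is the sharpest standard bound available.
Var(W) = E[W²] − (E[W])² = 263 − 81 = 182.
Chebyshev's inequality: Pr(|W − μ| ≥ t) ≤ Var(W)/t² = 182/961 = 0.1894.

0.1894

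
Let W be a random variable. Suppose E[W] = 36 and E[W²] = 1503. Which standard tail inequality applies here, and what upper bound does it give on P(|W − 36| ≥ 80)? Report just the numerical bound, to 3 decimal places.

0.032

The first two moments determine the variance, so Chebyshev's inequality is the sharpest standard bound available.
Var(W) = E[W²] − (E[W])² = 1503 − 1296 = 207.
Chebyshev's inequality: P(|W − μ| ≥ t) ≤ Var(W)/t² = 207/6400 = 0.0323.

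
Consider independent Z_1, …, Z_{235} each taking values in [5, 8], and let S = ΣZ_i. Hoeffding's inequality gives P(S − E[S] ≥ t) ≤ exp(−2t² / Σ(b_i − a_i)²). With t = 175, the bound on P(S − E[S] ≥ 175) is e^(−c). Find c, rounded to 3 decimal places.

28.960

Σ(b_i − a_i)² = 235·(3)² = 2115.
c = 2t²/2115 = 2·175²/2115 = 28.9598.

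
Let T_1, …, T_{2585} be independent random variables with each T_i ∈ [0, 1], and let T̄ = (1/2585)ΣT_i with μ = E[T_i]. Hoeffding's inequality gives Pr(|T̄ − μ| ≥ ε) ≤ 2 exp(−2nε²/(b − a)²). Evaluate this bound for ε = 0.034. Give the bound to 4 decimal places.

0.0051

Exponent: 2nε²/(b − a)² = 2·2585·0.034² / 1² = 5.97652.
Bound = 2·exp(−5.97652) = 0.00508.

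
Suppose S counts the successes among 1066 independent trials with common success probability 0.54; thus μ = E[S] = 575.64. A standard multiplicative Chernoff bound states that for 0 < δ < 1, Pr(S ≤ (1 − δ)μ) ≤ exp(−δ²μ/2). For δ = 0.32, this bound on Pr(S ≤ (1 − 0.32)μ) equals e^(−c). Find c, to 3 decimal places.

c = δ²μ/2 = 0.32²·575.64/2 = 29.4728.

29.473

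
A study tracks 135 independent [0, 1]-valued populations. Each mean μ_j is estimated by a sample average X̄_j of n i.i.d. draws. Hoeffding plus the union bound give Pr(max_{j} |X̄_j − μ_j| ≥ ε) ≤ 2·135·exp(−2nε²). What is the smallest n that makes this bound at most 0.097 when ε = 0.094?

Need 2·135·exp(−2nε²) ≤ 0.097, i.e. exp(−2nε²) ≤ 0.097/270.
So 2nε² ≥ ln(270/0.097) = 7.931466.
Hence n ≥ 7.931466/(2·0.094²) = 448.815.
The smallest integer n is 449.

449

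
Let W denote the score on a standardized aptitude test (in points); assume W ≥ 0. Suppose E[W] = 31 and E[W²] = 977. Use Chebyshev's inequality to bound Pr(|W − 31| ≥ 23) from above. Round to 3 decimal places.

0.030

Var(W) = E[W²] − (E[W])² = 977 − 961 = 16.
Chebyshev's inequality: Pr(|W − μ| ≥ t) ≤ Var(W)/t² = 16/529 = 0.0302.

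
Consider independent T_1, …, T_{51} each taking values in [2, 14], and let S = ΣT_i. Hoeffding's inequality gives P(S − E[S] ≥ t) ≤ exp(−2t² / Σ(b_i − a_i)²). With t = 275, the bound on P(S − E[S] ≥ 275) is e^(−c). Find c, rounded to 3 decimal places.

Σ(b_i − a_i)² = 51·(12)² = 7344.
c = 2t²/7344 = 2·275²/7344 = 20.5950.

20.595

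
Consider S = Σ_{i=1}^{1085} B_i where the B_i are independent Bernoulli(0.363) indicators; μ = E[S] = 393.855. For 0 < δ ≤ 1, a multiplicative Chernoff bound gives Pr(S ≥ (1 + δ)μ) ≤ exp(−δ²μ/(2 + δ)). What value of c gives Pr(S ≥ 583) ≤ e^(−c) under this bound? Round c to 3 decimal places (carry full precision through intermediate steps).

36.623

Write 583 = (1 + δ)μ, so δ = 583/393.855 − 1 = 0.4802402…
Then the exponent is δ²μ/(2 + δ) = (583 − μ)² / (μ·(2 + δ)) = 36.623482.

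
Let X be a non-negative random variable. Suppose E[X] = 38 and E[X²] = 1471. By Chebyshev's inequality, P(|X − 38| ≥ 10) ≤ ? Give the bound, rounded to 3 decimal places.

Var(X) = E[X²] − (E[X])² = 1471 − 1444 = 27.
Chebyshev's inequality: P(|X − μ| ≥ t) ≤ Var(X)/t² = 27/100 = 0.2700.

0.270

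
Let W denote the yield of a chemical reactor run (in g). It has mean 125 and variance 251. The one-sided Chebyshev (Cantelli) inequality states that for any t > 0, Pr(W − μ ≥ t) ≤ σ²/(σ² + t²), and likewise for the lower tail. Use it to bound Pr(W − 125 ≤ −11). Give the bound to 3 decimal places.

Here σ² = 251 and t = 11, so σ² + t² = 372.
Cantelli's bound: 251/372 = 0.6747.

0.675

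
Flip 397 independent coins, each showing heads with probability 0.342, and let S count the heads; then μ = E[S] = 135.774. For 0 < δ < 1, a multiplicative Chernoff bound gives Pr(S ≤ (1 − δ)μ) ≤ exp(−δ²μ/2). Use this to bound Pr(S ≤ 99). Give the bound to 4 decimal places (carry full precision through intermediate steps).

0.0069

Write 99 = (1 − δ)μ, so δ = 1 − 99/135.774 = 0.2708471…
Then the exponent is δ²μ/2 = (μ − 99)²/(2μ) = 4.980066.
Bound = exp(−4.980066) = 0.00687.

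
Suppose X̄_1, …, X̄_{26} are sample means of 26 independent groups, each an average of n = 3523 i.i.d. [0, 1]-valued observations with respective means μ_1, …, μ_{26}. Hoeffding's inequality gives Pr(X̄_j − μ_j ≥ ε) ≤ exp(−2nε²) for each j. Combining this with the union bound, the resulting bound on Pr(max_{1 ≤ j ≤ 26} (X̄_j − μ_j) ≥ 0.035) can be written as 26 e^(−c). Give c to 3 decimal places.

8.631

Union bound over the 26 events: Pr(max_{1 ≤ j ≤ 26} (X̄_j − μ_j) ≥ 0.035) ≤ 26·exp(−2nε²) = 26 exp(−2·3523·0.035²).
So c = 2·3523·0.035² = 8.6313.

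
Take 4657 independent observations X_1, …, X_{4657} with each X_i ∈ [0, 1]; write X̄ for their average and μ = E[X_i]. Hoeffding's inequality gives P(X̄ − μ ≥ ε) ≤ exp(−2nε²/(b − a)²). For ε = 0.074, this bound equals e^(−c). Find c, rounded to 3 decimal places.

c = 2nε²/(b − a)² = 2·4657·0.074² / 1² = 51.0035.

51.003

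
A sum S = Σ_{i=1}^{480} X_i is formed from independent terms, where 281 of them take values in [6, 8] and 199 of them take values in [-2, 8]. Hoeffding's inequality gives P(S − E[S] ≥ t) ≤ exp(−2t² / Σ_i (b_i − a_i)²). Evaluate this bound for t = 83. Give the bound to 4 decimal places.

Σ(b_i − a_i)² = 281·2² + 199·10² = 21024.
Exponent = 2·83² / 21024 = 0.65535.
Bound = exp(−0.65535) = 0.51926.

0.5193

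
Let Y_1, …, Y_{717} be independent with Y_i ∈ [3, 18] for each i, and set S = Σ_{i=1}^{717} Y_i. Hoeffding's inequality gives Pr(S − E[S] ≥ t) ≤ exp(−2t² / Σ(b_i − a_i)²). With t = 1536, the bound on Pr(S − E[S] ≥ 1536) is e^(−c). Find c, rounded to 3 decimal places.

Σ(b_i − a_i)² = 717·(15)² = 161325.
c = 2t²/161325 = 2·1536²/161325 = 29.2490.

29.249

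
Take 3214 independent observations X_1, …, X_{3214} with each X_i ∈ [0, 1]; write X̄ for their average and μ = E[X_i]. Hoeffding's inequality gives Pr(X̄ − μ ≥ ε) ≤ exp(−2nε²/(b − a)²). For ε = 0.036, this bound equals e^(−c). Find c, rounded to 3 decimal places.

8.331

c = 2nε²/(b − a)² = 2·3214·0.036² / 1² = 8.3307.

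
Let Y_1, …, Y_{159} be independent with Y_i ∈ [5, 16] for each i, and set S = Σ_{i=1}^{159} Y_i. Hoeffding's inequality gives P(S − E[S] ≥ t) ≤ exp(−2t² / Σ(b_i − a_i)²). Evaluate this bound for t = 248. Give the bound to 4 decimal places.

0.0017

Σ(b_i − a_i)² = 159·(11)² = 19239.
Exponent = 2·248²/19239 = 6.3937.
Bound = exp(−6.3937) = 0.00167.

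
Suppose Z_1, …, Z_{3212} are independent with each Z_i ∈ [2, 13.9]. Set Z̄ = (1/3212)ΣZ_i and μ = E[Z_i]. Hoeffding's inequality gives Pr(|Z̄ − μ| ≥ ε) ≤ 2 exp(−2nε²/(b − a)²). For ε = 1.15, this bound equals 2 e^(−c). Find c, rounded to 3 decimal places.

59.994

c = 2nε²/(b − a)² = 2·3212·1.15² / 11.9² = 59.9939.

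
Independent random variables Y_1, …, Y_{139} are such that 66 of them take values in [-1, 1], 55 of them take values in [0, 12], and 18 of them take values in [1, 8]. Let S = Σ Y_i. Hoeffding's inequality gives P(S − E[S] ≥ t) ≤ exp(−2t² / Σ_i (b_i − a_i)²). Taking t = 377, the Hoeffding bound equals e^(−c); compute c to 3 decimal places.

31.354

Σ(b_i − a_i)² = 66·2² + 55·12² + 18·7² = 9066.
c = 2t² / 9066 = 2·377² / 9066 = 31.3543.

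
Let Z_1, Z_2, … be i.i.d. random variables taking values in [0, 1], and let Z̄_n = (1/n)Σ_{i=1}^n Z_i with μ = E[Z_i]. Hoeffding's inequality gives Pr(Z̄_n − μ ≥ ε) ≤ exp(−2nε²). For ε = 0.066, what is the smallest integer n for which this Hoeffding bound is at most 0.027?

Require exp(−2nε²) ≤ 0.027, i.e. 2nε² ≥ ln(1/0.027) = 3.611918.
So n ≥ 3.611918 / (2·0.066²) = 414.591.
The smallest integer n is 415.

415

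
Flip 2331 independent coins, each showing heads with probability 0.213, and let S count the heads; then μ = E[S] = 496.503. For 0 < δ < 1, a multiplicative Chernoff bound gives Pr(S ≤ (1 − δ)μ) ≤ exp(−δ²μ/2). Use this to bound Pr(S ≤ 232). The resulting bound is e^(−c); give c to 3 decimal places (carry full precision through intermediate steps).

70.455

Write 232 = (1 − δ)μ, so δ = 1 − 232/496.503 = 0.5327319…
Then the exponent is δ²μ/2 = (μ − 232)²/(2μ) = 70.454596.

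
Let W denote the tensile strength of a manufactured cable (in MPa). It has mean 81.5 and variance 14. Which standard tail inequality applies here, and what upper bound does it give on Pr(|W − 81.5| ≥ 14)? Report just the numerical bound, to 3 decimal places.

Mean and variance are known, so Chebyshev's inequality applies.
Chebyshev: Pr(|W − μ| ≥ t) ≤ Var(W)/t².
Bound = 14 / 196 = 0.0714.

0.071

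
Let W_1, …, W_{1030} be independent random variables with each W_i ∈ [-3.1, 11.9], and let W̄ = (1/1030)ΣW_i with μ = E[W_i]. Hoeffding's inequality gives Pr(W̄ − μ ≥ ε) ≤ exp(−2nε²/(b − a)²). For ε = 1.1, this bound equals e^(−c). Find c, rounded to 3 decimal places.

c = 2nε²/(b − a)² = 2·1030·1.1² / 15² = 11.0782.

11.078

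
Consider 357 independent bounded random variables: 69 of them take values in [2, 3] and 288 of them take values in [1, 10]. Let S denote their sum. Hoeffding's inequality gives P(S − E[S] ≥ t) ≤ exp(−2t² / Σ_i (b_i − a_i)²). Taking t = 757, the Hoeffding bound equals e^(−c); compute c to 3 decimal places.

Σ(b_i − a_i)² = 69·1² + 288·9² = 23397.
c = 2t² / 23397 = 2·757² / 23397 = 48.9848.

48.985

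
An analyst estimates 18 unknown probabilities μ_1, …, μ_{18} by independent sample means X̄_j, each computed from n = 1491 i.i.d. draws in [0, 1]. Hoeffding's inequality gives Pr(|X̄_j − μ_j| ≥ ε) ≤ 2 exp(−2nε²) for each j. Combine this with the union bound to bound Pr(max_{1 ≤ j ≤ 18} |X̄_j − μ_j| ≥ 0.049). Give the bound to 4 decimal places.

Per-experiment Hoeffding bound: 2·exp(−2·1491·0.049²) = 2·exp(−7.15978) = 0.0015544.
Union bound over 18 events: 18·0.0015544 = 0.02798.

0.0280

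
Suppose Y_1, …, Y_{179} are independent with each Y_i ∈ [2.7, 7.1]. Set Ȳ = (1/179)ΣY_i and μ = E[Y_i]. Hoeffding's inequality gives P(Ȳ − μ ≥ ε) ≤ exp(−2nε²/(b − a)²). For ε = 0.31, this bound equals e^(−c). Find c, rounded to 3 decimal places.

1.777

c = 2nε²/(b − a)² = 2·179·0.31² / 4.4² = 1.7771.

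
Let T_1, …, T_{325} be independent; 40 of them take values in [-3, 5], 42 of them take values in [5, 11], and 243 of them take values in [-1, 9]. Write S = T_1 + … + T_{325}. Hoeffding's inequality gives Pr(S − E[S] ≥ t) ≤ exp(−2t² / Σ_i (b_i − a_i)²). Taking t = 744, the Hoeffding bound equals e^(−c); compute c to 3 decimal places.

Σ(b_i − a_i)² = 40·8² + 42·6² + 243·10² = 28372.
c = 2t² / 28372 = 2·744² / 28372 = 39.0199.

39.020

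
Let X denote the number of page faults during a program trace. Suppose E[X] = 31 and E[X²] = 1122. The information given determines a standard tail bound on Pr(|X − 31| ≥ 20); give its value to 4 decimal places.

The first two moments determine the variance, so Chebyshev's inequality is the sharpest standard bound available.
Var(X) = E[X²] − (E[X])² = 1122 − 961 = 161.
Chebyshev's inequality: Pr(|X − μ| ≥ t) ≤ Var(X)/t² = 161/400 = 0.4025.

0.4025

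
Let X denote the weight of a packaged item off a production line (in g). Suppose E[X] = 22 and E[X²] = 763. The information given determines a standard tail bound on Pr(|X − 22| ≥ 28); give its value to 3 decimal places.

0.356

The first two moments determine the variance, so Chebyshev's inequality is the sharpest standard bound available.
Var(X) = E[X²] − (E[X])² = 763 − 484 = 279.
Chebyshev's inequality: Pr(|X − μ| ≥ t) ≤ Var(X)/t² = 279/784 = 0.3559.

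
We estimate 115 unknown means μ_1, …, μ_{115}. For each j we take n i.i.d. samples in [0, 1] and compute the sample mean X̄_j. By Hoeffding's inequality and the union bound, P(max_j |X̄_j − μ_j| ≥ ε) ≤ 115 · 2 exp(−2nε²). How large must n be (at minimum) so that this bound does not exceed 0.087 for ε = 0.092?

466

Need 2·115·exp(−2nε²) ≤ 0.087, i.e. exp(−2nε²) ≤ 0.087/230.
So 2nε² ≥ ln(230/0.087) = 7.879926.
Hence n ≥ 7.879926/(2·0.092²) = 465.497.
The smallest integer n is 466.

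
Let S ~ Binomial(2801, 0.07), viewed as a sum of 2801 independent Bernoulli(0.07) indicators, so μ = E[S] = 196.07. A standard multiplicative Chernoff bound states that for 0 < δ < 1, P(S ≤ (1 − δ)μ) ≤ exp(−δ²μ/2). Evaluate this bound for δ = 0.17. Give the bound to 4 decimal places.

Exponent = δ²μ/2 = 0.17²·196.07/2 = 2.8332.
Bound = exp(−2.8332) = 0.05882.

0.0588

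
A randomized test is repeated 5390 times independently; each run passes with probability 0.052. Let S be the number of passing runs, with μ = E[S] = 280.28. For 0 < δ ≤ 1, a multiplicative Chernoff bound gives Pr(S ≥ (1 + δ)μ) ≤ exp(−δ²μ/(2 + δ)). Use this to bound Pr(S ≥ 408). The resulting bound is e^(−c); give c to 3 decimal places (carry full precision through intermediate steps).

23.700

Write 408 = (1 + δ)μ, so δ = 408/280.28 − 1 = 0.4556872…
Then the exponent is δ²μ/(2 + δ) = (408 − μ)² / (μ·(2 + δ)) = 23.700236.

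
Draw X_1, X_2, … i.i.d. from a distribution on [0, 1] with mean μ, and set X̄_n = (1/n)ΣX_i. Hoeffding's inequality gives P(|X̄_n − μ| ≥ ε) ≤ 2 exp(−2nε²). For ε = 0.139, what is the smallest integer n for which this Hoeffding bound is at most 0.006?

Require 2·exp(−2nε²) ≤ 0.006, i.e. 2nε² ≥ ln(2/0.006) = 5.809143.
So n ≥ 5.809143 / (2·0.139²) = 150.332.
The smallest integer n is 151.

151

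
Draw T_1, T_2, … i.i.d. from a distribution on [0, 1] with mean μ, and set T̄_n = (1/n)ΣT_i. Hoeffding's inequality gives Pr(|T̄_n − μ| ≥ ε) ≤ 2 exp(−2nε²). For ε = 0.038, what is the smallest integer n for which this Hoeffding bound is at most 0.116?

Require 2·exp(−2nε²) ≤ 0.116, i.e. 2nε² ≥ ln(2/0.116) = 2.847312.
So n ≥ 2.847312 / (2·0.038²) = 985.911.
The smallest integer n is 986.

986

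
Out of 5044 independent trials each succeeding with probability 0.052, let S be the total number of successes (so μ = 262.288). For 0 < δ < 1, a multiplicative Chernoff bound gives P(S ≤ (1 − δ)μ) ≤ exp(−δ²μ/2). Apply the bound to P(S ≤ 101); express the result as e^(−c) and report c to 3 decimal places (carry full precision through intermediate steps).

Write 101 = (1 − δ)μ, so δ = 1 − 101/262.288 = 0.6149271…
Then the exponent is δ²μ/2 = (μ − 101)²/(2μ) = 49.590181.

49.590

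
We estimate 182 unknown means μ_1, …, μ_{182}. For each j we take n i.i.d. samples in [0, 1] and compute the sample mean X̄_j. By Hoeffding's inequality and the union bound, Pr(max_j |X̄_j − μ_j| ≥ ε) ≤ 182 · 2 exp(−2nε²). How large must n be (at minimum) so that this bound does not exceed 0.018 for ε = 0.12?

345

Need 2·182·exp(−2nε²) ≤ 0.018, i.e. exp(−2nε²) ≤ 0.018/364.
So 2nε² ≥ ln(364/0.018) = 9.914537.
Hence n ≥ 9.914537/(2·0.12²) = 344.255.
The smallest integer n is 345.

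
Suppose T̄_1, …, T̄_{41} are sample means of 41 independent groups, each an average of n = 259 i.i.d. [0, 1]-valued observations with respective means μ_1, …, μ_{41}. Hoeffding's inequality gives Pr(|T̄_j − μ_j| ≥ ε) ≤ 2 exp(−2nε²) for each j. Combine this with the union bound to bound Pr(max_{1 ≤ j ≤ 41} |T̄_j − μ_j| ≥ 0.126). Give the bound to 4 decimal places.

Per-experiment Hoeffding bound: 2·exp(−2·259·0.126²) = 2·exp(−8.22377) = 0.00053641.
Union bound over 41 events: 41·0.00053641 = 0.02199.

0.0220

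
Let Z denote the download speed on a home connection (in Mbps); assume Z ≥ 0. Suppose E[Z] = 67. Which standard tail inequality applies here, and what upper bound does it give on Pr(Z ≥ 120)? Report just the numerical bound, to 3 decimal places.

0.558

Only the mean of a non-negative variable is known, so Markov's inequality is the applicable tail bound.
Markov's inequality: for a non-negative random variable, Pr(Z ≥ a) ≤ E[Z]/a.
Here E[Z] = 67 and a = 120, so the bound is 67/120 = 0.5583.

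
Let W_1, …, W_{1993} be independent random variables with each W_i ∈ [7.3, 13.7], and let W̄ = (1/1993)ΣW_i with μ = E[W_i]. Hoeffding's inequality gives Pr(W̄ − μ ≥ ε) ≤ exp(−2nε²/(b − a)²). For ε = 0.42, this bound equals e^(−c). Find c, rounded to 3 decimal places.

c = 2nε²/(b − a)² = 2·1993·0.42² / 6.4² = 17.1663.

17.166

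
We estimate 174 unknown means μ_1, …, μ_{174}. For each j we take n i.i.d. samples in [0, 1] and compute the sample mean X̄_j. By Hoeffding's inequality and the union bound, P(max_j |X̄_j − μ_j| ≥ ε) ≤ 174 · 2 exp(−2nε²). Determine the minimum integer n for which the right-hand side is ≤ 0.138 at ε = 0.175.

Need 2·174·exp(−2nε²) ≤ 0.138, i.e. exp(−2nε²) ≤ 0.138/348.
So 2nε² ≥ ln(348/0.138) = 7.832704.
Hence n ≥ 7.832704/(2·0.175²) = 127.881.
The smallest integer n is 128.

128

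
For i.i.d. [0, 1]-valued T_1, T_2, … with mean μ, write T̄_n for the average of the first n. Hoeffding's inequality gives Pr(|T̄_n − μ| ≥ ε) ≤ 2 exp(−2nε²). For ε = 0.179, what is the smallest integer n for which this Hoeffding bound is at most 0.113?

45

Require 2·exp(−2nε²) ≤ 0.113, i.e. 2nε² ≥ ln(2/0.113) = 2.873515.
So n ≥ 2.873515 / (2·0.179²) = 44.841.
The smallest integer n is 45.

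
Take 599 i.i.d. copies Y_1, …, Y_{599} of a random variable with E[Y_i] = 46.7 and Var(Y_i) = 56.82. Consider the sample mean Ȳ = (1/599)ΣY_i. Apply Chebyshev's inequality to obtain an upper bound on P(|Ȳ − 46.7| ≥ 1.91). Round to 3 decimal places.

Var(Ȳ) = Var(Y_i)/n = 56.82/599 = 0.094858.
Chebyshev: P(|Ȳ − 46.7| ≥ 1.91) ≤ Var(Ȳ)/(1.91)² = 56.82/(599·1.91²) = 0.0260.

0.026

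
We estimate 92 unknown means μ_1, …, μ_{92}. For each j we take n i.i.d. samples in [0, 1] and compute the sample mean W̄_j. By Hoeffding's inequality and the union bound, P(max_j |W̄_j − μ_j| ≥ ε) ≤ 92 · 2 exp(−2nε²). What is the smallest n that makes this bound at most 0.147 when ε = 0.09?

Need 2·92·exp(−2nε²) ≤ 0.147, i.e. exp(−2nε²) ≤ 0.147/184.
So 2nε² ≥ ln(184/0.147) = 7.132258.
Hence n ≥ 7.132258/(2·0.09²) = 440.263.
The smallest integer n is 441.

441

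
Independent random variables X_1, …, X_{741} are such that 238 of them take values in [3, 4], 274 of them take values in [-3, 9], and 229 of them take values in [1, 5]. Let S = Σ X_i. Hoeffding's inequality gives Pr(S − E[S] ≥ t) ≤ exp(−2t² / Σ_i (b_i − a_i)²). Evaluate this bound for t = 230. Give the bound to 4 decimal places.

0.0871

Σ(b_i − a_i)² = 238·1² + 274·12² + 229·4² = 43358.
Exponent = 2·230² / 43358 = 2.44015.
Bound = exp(−2.44015) = 0.08715.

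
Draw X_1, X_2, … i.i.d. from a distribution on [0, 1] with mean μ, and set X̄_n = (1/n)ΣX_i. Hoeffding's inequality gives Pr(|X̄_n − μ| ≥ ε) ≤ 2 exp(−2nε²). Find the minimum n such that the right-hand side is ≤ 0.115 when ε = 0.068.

309

Require 2·exp(−2nε²) ≤ 0.115, i.e. 2nε² ≥ ln(2/0.115) = 2.855970.
So n ≥ 2.855970 / (2·0.068²) = 308.820.
The smallest integer n is 309.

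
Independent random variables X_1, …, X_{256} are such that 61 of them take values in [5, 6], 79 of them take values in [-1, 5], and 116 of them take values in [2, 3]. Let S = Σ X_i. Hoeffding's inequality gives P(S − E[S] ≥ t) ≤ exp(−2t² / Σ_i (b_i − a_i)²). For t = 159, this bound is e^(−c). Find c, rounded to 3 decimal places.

Σ(b_i − a_i)² = 61·1² + 79·6² + 116·1² = 3021.
c = 2t² / 3021 = 2·159² / 3021 = 16.7368.

16.737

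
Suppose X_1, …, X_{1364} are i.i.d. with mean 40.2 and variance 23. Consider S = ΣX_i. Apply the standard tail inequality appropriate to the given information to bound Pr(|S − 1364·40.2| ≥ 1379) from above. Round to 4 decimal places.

With mean and variance of each term known, Chebyshev's inequality bounds the deviation of the sum (or sample mean).
Var(S) = n·Var(X_i) = 1364·23 = 31372.
Chebyshev: Pr(|S − 1364·40.2| ≥ 1379) ≤ Var(S)/1379² = 31372/1901641 = 0.0165.

0.0165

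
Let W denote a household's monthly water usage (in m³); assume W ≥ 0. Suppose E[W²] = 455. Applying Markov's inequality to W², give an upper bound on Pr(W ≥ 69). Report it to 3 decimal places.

Since W ≥ 0, the event {W ≥ 69} is the same as {W² ≥ 4761}.
Markov's inequality applied to W² gives Pr(W² ≥ 4761) ≤ E[W²]/4761 = 455/4761 = 0.0956.

0.096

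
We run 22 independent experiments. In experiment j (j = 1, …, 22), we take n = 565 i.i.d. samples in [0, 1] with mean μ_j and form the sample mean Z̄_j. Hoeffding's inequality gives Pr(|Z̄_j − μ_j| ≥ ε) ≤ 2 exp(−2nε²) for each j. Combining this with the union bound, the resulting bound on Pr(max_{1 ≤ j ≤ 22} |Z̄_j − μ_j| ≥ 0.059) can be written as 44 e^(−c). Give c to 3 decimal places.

Union bound over the 22 events: Pr(max_{1 ≤ j ≤ 22} |Z̄_j − μ_j| ≥ 0.059) ≤ 22·2·exp(−2nε²) = 44 exp(−2·565·0.059²).
So c = 2·565·0.059² = 3.9335.

3.934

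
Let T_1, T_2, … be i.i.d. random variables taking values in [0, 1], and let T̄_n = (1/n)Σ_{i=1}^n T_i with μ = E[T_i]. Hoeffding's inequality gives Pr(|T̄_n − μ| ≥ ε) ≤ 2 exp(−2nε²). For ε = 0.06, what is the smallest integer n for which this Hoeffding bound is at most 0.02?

Require 2·exp(−2nε²) ≤ 0.02, i.e. 2nε² ≥ ln(2/0.02) = 4.605170.
So n ≥ 4.605170 / (2·0.06²) = 639.607.
The smallest integer n is 640.

640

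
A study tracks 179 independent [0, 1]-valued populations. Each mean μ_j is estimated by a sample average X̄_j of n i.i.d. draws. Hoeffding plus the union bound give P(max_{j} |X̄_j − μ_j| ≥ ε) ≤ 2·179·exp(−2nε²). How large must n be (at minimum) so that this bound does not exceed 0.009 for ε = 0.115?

Need 2·179·exp(−2nε²) ≤ 0.009, i.e. exp(−2nε²) ≤ 0.009/358.
So 2nε² ≥ ln(358/0.009) = 10.591064.
Hence n ≥ 10.591064/(2·0.115²) = 400.418.
The smallest integer n is 401.

401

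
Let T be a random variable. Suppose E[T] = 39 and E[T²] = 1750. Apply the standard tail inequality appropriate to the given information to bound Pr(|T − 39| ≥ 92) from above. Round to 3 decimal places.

The first two moments determine the variance, so Chebyshev's inequality is the sharpest standard bound available.
Var(T) = E[T²] − (E[T])² = 1750 − 1521 = 229.
Chebyshev's inequality: Pr(|T − μ| ≥ t) ≤ Var(T)/t² = 229/8464 = 0.0271.

0.027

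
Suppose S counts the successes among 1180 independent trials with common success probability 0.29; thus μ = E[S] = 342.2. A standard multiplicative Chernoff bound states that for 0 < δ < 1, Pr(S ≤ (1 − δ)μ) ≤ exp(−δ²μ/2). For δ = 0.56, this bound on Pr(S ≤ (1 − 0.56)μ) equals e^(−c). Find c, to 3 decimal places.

53.657

c = δ²μ/2 = 0.56²·342.2/2 = 53.6570.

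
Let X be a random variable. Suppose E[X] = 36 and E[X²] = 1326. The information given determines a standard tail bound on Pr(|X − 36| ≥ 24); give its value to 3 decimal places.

0.052

The first two moments determine the variance, so Chebyshev's inequality is the sharpest standard bound available.
Var(X) = E[X²] − (E[X])² = 1326 − 1296 = 30.
Chebyshev's inequality: Pr(|X − μ| ≥ t) ≤ Var(X)/t² = 30/576 = 0.0521.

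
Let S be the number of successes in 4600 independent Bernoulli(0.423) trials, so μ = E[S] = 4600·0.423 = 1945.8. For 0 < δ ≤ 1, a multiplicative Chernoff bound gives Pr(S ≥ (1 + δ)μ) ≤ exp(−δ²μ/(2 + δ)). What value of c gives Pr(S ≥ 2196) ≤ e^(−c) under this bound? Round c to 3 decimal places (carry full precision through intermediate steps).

15.114

Write 2196 = (1 + δ)μ, so δ = 2196/1945.8 − 1 = 0.1285846…
Then the exponent is δ²μ/(2 + δ) = (2196 − μ)² / (μ·(2 + δ)) = 15.114211.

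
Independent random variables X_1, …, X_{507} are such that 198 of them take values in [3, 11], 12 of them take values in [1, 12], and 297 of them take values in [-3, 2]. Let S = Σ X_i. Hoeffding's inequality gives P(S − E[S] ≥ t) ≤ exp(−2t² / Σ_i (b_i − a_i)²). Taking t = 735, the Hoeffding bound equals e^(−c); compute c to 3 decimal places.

50.139

Σ(b_i − a_i)² = 198·8² + 12·11² + 297·5² = 21549.
c = 2t² / 21549 = 2·735² / 21549 = 50.1392.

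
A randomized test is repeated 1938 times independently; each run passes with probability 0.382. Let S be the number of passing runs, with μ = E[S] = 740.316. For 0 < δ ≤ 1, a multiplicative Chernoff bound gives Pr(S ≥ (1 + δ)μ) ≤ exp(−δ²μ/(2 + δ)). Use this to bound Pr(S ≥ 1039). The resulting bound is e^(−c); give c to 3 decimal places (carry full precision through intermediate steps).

50.138

Write 1039 = (1 + δ)μ, so δ = 1039/740.316 − 1 = 0.4034547…
Then the exponent is δ²μ/(2 + δ) = (1039 − μ)² / (μ·(2 + δ)) = 50.138442.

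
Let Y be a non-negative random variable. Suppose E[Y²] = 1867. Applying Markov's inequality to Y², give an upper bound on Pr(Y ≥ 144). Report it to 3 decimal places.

Since Y ≥ 0, the event {Y ≥ 144} is the same as {Y² ≥ 20736}.
Markov's inequality applied to Y² gives Pr(Y² ≥ 20736) ≤ E[Y²]/20736 = 1867/20736 = 0.0900.

0.090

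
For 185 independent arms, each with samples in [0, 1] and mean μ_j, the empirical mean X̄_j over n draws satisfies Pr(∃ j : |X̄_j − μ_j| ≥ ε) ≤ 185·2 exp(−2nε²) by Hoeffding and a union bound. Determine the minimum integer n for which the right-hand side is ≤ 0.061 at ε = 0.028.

5556

Need 2·185·exp(−2nε²) ≤ 0.061, i.e. exp(−2nε²) ≤ 0.061/370.
So 2nε² ≥ ln(370/0.061) = 8.710384.
Hence n ≥ 8.710384/(2·0.028²) = 5555.092.
The smallest integer n is 5556.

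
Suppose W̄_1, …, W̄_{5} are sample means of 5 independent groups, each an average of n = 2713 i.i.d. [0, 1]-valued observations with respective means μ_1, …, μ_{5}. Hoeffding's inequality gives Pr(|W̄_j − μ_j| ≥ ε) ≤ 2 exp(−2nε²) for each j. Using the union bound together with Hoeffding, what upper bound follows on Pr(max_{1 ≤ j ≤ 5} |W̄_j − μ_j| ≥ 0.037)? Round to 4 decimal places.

0.0059

Per-experiment Hoeffding bound: 2·exp(−2·2713·0.037²) = 2·exp(−7.42819) = 0.0011885.
Union bound over 5 events: 5·0.0011885 = 0.00594.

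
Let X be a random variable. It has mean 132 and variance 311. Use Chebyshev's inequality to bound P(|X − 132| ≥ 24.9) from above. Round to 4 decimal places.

Chebyshev: P(|X − μ| ≥ t) ≤ Var(X)/t².
Bound = 311 / 620.01 = 0.5016.

0.5016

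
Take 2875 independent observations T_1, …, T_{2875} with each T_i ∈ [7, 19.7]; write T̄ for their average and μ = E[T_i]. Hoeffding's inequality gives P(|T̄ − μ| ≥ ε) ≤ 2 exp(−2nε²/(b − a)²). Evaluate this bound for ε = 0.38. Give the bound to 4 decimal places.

Exponent: 2nε²/(b − a)² = 2·2875·0.38² / 12.7² = 5.14787.
Bound = 2·exp(−5.14787) = 0.01162.

0.0116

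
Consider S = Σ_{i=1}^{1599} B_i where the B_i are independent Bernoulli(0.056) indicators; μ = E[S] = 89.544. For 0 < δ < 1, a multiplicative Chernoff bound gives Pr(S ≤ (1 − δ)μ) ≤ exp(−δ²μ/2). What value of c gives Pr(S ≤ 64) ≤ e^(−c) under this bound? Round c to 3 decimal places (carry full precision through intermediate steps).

3.643

Write 64 = (1 − δ)μ, so δ = 1 − 64/89.544 = 0.2852676…
Then the exponent is δ²μ/2 = (μ − 64)²/(2μ) = 3.643438.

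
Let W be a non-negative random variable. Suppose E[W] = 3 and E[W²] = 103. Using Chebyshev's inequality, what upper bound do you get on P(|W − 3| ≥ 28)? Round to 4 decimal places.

Var(W) = E[W²] − (E[W])² = 103 − 9 = 94.
Chebyshev's inequality: P(|W − μ| ≥ t) ≤ Var(W)/t² = 94/784 = 0.1199.

0.1199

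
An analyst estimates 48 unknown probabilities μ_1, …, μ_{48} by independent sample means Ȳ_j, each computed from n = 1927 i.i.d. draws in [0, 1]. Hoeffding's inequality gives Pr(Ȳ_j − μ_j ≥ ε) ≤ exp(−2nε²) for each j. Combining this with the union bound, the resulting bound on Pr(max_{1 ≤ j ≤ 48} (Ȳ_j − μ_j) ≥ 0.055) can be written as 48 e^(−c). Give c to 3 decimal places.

Union bound over the 48 events: Pr(max_{1 ≤ j ≤ 48} (Ȳ_j − μ_j) ≥ 0.055) ≤ 48·exp(−2nε²) = 48 exp(−2·1927·0.055²).
So c = 2·1927·0.055² = 11.6584.

11.658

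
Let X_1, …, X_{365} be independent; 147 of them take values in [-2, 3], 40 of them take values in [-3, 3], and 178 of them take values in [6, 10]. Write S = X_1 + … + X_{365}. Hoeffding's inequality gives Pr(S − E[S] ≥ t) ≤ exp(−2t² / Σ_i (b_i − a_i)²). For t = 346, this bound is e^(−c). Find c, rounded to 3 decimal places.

30.068

Σ(b_i − a_i)² = 147·5² + 40·6² + 178·4² = 7963.
c = 2t² / 7963 = 2·346² / 7963 = 30.0681.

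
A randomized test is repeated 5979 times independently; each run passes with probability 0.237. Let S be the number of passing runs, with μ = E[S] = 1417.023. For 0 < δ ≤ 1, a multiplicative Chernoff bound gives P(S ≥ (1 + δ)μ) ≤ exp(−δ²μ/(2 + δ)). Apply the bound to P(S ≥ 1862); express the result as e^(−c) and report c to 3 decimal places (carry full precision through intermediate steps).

Write 1862 = (1 + δ)μ, so δ = 1862/1417.023 − 1 = 0.3140224…
Then the exponent is δ²μ/(2 + δ) = (1862 − μ)² / (μ·(2 + δ)) = 60.385222.

60.385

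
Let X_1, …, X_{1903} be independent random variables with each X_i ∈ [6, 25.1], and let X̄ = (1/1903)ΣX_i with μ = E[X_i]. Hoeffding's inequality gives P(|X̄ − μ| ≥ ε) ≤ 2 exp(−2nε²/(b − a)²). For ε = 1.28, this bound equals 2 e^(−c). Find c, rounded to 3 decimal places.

c = 2nε²/(b − a)² = 2·1903·1.28² / 19.1² = 17.0931.

17.093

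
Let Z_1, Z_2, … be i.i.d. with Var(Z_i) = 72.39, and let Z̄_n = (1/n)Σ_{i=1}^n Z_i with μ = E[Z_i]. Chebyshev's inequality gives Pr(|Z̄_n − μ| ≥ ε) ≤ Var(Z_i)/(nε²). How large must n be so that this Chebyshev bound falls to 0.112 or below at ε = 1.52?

Require 72.39/(n·1.52²) ≤ 0.112, i.e. n ≥ 72.39/(0.112·1.52²) = 279.752.
The smallest integer n is 280.

280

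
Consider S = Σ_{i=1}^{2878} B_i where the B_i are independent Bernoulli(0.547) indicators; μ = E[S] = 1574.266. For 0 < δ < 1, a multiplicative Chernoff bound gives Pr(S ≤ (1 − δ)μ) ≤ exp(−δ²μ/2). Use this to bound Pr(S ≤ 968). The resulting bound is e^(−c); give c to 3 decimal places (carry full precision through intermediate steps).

Write 968 = (1 − δ)μ, so δ = 1 − 968/1574.266 = 0.3851103…
Then the exponent is δ²μ/2 = (μ − 968)²/(2μ) = 116.739631.

116.740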